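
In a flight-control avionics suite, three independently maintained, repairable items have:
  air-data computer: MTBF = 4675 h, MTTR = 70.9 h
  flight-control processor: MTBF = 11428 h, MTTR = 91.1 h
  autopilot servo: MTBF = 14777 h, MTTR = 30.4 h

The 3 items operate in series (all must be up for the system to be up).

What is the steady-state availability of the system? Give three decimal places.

A(air-data computer) = MTBF/(MTBF+MTTR) = 4675/(4675+70.9) = 0.985061
A(flight-control processor) = MTBF/(MTBF+MTTR) = 11428/(11428+91.1) = 0.992091
A(autopilot servo) = MTBF/(MTBF+MTTR) = 14777/(14777+30.4) = 0.997947
Series availability: 0.985061 × 0.992091 × 0.997947 = 0.975

0.975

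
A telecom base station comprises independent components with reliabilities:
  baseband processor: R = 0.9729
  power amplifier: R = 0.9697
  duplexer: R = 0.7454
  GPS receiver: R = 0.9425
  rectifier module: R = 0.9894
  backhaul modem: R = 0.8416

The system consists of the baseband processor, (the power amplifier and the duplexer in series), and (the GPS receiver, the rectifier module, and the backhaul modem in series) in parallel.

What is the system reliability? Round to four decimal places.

0.9984

Series (power amplifier and duplexer): 0.969700 × 0.745400 = 0.722814
Series (GPS receiver, rectifier module, and backhaul modem): 0.942500 × 0.989400 × 0.841600 = 0.784800
Parallel (baseband processor, [0.722814], and [0.784800]): 1 − (1 − 0.972900)(1 − 0.722814)(1 − 0.784800) = 0.9984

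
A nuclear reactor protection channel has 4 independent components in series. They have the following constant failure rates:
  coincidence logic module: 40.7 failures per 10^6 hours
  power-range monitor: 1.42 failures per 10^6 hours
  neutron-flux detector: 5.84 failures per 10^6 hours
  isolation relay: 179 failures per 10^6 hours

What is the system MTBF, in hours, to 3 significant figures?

Series of exponential components: λ_sys = Σ λ_i
λ_sys = 0.0000407 + 0.00000142 + 0.00000584 + 0.000179 = 2.2696e-04 /h
MTBF = 1 / λ_sys = 4410 h

4410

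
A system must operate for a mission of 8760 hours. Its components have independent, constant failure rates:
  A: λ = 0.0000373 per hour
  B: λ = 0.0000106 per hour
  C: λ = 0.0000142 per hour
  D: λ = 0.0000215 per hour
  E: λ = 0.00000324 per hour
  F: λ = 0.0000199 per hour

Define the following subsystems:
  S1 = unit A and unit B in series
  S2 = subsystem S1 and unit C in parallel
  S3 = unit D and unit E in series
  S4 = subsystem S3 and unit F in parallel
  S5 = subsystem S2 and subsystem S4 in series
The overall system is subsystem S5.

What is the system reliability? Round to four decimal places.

R(A) = exp(−0.0000373 × 8760) = 0.721265
R(B) = exp(−0.0000106 × 8760) = 0.911325
R(C) = exp(−0.0000142 × 8760) = 0.883034
R(D) = exp(−0.0000215 × 8760) = 0.828333
R(E) = exp(−0.00000324 × 8760) = 0.972017
R(F) = exp(−0.0000199 × 8760) = 0.840025
Series (A and B): 0.721265 × 0.911325 = 0.657307
Parallel ([0.657307] and C): 1 − (1 − 0.657307)(1 − 0.883034) = 0.959917
Series (D and E): 0.828333 × 0.972017 = 0.805154
Parallel ([0.805154] and F): 1 − (1 − 0.805154)(1 − 0.840025) = 0.968830
Series ([0.959917] and [0.968830]): 0.959917 × 0.968830 = 0.9300

0.9300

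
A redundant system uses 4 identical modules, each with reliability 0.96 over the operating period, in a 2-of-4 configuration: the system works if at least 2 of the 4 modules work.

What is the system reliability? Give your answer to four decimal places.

R = Σ_{i=2}^{4} C(4,i) p^i (1−p)^{4−i} with p = 0.96
C(4,2)·0.96^2·0.04^2 = 0.008847
C(4,3)·0.96^3·0.04^1 = 0.141558
C(4,4)·0.96^4·0.04^0 = 0.849347
Sum = 0.9998

0.9998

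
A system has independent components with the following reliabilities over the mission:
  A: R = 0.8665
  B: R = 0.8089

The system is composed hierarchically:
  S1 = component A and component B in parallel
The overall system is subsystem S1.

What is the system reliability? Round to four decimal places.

Parallel (A and B): 1 − (1 − 0.866500)(1 − 0.808900) = 0.9745

0.9745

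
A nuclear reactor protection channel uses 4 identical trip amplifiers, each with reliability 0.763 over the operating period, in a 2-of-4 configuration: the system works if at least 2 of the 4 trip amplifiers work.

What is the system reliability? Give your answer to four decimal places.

R = Σ_{i=2}^{4} C(4,i) p^i (1−p)^{4−i} with p = 0.763
C(4,2)·0.763^2·0.237^2 = 0.196199
C(4,3)·0.763^3·0.237^1 = 0.421097
C(4,4)·0.763^4·0.237^0 = 0.338921
Sum = 0.9562

0.9562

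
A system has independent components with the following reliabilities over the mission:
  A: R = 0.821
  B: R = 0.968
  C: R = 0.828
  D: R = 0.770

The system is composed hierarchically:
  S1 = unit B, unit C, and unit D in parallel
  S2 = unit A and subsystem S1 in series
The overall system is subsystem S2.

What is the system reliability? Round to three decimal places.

0.820

Parallel (B, C, and D): 1 − (1 − 0.96800)(1 − 0.82800)(1 − 0.77000) = 0.99873
Series (A and [0.99873]): 0.82100 × 0.99873 = 0.820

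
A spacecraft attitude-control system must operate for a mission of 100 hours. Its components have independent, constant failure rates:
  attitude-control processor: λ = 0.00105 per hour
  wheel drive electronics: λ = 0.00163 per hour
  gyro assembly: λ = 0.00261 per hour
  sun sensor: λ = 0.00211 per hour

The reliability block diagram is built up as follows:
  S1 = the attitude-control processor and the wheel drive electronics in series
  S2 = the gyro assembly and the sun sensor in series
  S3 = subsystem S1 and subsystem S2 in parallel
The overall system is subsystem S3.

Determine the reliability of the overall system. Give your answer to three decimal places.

R(attitude-control processor) = exp(−0.00105 × 100) = 0.90032
R(wheel drive electronics) = exp(−0.00163 × 100) = 0.84959
R(gyro assembly) = exp(−0.00261 × 100) = 0.77028
R(sun sensor) = exp(−0.00211 × 100) = 0.80977
Series (attitude-control processor and wheel drive electronics): 0.90032 × 0.84959 = 0.76490
Series (gyro assembly and sun sensor): 0.77028 × 0.80977 = 0.62375
Parallel ([0.76490] and [0.62375]): 1 − (1 − 0.76490)(1 − 0.62375) = 0.912

0.912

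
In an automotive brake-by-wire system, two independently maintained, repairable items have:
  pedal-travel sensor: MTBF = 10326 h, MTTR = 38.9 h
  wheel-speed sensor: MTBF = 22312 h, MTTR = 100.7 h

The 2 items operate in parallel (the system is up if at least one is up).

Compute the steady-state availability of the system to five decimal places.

0.99998

A(pedal-travel sensor) = MTBF/(MTBF+MTTR) = 10326/(10326+38.9) = 0.996247
A(wheel-speed sensor) = MTBF/(MTBF+MTTR) = 22312/(22312+100.7) = 0.995507
Parallel availability: 1 − (1 − 0.996247)(1 − 0.995507) = 0.99998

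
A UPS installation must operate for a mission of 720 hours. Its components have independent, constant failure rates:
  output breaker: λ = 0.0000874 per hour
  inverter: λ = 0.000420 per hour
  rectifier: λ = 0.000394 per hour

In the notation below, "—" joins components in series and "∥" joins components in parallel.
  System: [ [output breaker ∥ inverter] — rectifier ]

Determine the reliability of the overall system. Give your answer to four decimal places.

R(output breaker) = exp(−0.0000874 × 720) = 0.939011
R(inverter) = exp(−0.000420 × 720) = 0.739042
R(rectifier) = exp(−0.000394 × 720) = 0.753008
Parallel (output breaker and inverter): 1 − (1 − 0.939011)(1 − 0.739042) = 0.984084
Series ([0.984084] and rectifier): 0.984084 × 0.753008 = 0.7410

0.7410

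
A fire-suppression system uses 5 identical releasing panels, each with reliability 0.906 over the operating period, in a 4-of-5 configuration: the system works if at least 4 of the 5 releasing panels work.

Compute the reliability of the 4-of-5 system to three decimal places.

R = Σ_{i=4}^{5} C(5,i) p^i (1−p)^{5−i} with p = 0.906
C(5,4)·0.906^4·0.094^1 = 0.31667
C(5,5)·0.906^5·0.094^0 = 0.61044
Sum = 0.927

0.927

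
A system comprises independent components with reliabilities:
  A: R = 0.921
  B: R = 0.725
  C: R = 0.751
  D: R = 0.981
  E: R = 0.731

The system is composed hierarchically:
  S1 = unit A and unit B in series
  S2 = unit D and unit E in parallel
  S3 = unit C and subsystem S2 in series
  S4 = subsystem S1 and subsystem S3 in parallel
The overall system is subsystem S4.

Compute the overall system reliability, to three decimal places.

Series (A and B): 0.92100 × 0.72500 = 0.66773
Parallel (D and E): 1 − (1 − 0.98100)(1 − 0.73100) = 0.99489
Series (C and [0.99489]): 0.75100 × 0.99489 = 0.74716
Parallel ([0.66773] and [0.74716]): 1 − (1 − 0.66773)(1 − 0.74716) = 0.916

0.916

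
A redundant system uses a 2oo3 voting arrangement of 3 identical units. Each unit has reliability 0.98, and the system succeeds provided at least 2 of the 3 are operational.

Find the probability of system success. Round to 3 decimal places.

R = Σ_{i=2}^{3} C(3,i) p^i (1−p)^{3−i} with p = 0.98
C(3,2)·0.98^2·0.02^1 = 0.05762
C(3,3)·0.98^3·0.02^0 = 0.94119
Sum = 0.999

0.999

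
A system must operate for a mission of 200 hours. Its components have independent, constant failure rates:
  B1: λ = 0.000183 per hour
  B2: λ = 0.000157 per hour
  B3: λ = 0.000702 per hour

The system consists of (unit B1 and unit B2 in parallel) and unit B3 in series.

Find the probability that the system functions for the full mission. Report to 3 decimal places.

0.868

R(B1) = exp(−0.000183 × 200) = 0.96406
R(B2) = exp(−0.000157 × 200) = 0.96909
R(B3) = exp(−0.000702 × 200) = 0.86901
Parallel (B1 and B2): 1 − (1 − 0.96406)(1 − 0.96909) = 0.99889
Series ([0.99889] and B3): 0.99889 × 0.86901 = 0.868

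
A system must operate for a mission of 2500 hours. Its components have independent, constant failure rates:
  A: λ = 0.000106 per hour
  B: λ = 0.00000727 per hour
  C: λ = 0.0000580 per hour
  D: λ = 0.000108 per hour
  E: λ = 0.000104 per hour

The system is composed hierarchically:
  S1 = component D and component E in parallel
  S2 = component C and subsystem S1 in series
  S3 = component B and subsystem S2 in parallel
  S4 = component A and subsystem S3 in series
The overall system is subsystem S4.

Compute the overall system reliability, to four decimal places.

0.7647

R(A) = exp(−0.000106 × 2500) = 0.767206
R(B) = exp(−0.00000727 × 2500) = 0.981989
R(C) = exp(−0.0000580 × 2500) = 0.865022
R(D) = exp(−0.000108 × 2500) = 0.763379
R(E) = exp(−0.000104 × 2500) = 0.771052
Parallel (D and E): 1 − (1 − 0.763379)(1 − 0.771052) = 0.945826
Series (C and [0.945826]): 0.865022 × 0.945826 = 0.818160
Parallel (B and [0.818160]): 1 − (1 − 0.981989)(1 − 0.818160) = 0.996725
Series (A and [0.996725]): 0.767206 × 0.996725 = 0.7647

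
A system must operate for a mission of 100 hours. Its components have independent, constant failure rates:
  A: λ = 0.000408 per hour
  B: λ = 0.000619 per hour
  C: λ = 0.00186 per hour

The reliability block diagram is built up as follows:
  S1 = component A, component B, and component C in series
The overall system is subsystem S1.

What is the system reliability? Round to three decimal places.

0.749

R(A) = exp(−0.000408 × 100) = 0.96002
R(B) = exp(−0.000619 × 100) = 0.93998
R(C) = exp(−0.00186 × 100) = 0.83027
Series (A, B, and C): 0.96002 × 0.93998 × 0.83027 = 0.749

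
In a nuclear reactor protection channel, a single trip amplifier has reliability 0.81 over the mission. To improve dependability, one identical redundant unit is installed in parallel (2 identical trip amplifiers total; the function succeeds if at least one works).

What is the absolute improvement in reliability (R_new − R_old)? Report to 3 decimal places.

0.154

R_before = 0.81
R_after = 1 − (1 − 0.81)^2 = 0.964
ΔR = 0.964 − 0.81 = 0.154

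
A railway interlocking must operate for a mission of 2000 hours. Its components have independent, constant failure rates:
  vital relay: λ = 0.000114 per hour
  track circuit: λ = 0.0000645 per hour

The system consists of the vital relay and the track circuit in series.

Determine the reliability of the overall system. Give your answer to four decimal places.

0.6998

R(vital relay) = exp(−0.000114 × 2000) = 0.796124
R(track circuit) = exp(−0.0000645 × 2000) = 0.878974
Series (vital relay and track circuit): 0.796124 × 0.878974 = 0.6998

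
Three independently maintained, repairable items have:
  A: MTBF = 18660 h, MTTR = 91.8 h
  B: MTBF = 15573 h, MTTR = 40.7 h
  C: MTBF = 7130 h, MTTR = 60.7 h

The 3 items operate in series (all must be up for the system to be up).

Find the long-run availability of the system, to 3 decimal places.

A(A) = MTBF/(MTBF+MTTR) = 18660/(18660+91.8) = 0.995104
A(B) = MTBF/(MTBF+MTTR) = 15573/(15573+40.7) = 0.997393
A(C) = MTBF/(MTBF+MTTR) = 7130/(7130+60.7) = 0.991559
Series availability: 0.995104 × 0.997393 × 0.991559 = 0.984

0.984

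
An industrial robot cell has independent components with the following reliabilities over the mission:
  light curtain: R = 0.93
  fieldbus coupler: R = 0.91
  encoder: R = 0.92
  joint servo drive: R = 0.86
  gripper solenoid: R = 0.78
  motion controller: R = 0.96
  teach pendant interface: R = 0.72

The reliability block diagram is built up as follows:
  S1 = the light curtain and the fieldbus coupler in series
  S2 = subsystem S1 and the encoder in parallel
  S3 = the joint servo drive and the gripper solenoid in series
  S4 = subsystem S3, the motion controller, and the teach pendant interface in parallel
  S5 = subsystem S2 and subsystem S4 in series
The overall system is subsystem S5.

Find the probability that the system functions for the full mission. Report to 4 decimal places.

0.9841

Series (light curtain and fieldbus coupler): 0.930000 × 0.910000 = 0.846300
Parallel ([0.846300] and encoder): 1 − (1 − 0.846300)(1 − 0.920000) = 0.987704
Series (joint servo drive and gripper solenoid): 0.860000 × 0.780000 = 0.670800
Parallel ([0.670800], motion controller, and teach pendant interface): 1 − (1 − 0.670800)(1 − 0.960000)(1 − 0.720000) = 0.996313
Series ([0.987704] and [0.996313]): 0.987704 × 0.996313 = 0.9841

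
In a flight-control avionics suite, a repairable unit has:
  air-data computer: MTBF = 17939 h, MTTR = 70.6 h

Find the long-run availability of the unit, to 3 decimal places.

A(air-data computer) = MTBF/(MTBF+MTTR) = 17939/(17939+70.6) = 0.996

0.996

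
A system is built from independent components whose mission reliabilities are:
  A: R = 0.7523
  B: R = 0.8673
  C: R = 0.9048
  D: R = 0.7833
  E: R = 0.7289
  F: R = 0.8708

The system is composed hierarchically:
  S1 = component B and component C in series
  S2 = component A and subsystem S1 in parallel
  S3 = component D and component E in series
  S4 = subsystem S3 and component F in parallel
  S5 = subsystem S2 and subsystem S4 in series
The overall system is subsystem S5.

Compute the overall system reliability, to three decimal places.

Series (B and C): 0.86730 × 0.90480 = 0.78473
Parallel (A and [0.78473]): 1 − (1 − 0.75230)(1 − 0.78473) = 0.94668
Series (D and E): 0.78330 × 0.72890 = 0.57095
Parallel ([0.57095] and F): 1 − (1 − 0.57095)(1 − 0.87080) = 0.94457
Series ([0.94668] and [0.94457]): 0.94668 × 0.94457 = 0.894

0.894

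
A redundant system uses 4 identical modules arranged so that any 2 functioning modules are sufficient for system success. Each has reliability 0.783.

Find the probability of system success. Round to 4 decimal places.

R = Σ_{i=2}^{4} C(4,i) p^i (1−p)^{4−i} with p = 0.783
C(4,2)·0.783^2·0.217^2 = 0.173218
C(4,3)·0.783^3·0.217^1 = 0.416682
C(4,4)·0.783^4·0.217^0 = 0.375878
Sum = 0.9658

0.9658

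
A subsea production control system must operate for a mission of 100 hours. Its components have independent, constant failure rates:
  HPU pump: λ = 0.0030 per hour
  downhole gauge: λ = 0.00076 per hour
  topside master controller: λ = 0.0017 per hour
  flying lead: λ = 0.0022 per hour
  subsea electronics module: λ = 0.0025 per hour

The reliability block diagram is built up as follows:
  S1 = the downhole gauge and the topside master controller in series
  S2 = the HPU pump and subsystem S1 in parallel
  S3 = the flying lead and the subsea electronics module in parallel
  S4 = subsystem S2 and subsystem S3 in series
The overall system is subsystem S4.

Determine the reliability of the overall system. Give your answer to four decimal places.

R(HPU pump) = exp(−0.0030 × 100) = 0.740818
R(downhole gauge) = exp(−0.00076 × 100) = 0.926816
R(topside master controller) = exp(−0.0017 × 100) = 0.843665
R(flying lead) = exp(−0.0022 × 100) = 0.802519
R(subsea electronics module) = exp(−0.0025 × 100) = 0.778801
Series (downhole gauge and topside master controller): 0.926816 × 0.843665 = 0.781922
Parallel (HPU pump and [0.781922]): 1 − (1 − 0.740818)(1 − 0.781922) = 0.943478
Parallel (flying lead and subsea electronics module): 1 − (1 − 0.802519)(1 − 0.778801) = 0.956317
Series ([0.943478] and [0.956317]): 0.943478 × 0.956317 = 0.9023

0.9023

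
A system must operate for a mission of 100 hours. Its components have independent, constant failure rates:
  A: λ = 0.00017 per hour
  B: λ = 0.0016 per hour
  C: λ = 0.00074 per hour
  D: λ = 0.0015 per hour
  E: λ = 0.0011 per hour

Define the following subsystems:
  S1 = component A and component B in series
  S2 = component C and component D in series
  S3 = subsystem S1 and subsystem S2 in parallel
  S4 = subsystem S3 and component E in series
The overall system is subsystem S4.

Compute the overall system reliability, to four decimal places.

0.8667

R(A) = exp(−0.00017 × 100) = 0.983144
R(B) = exp(−0.0016 × 100) = 0.852144
R(C) = exp(−0.00074 × 100) = 0.928672
R(D) = exp(−0.0015 × 100) = 0.860708
R(E) = exp(−0.0011 × 100) = 0.895834
Series (A and B): 0.983144 × 0.852144 = 0.837780
Series (C and D): 0.928672 × 0.860708 = 0.799315
Parallel ([0.837780] and [0.799315]): 1 − (1 − 0.837780)(1 − 0.799315) = 0.967445
Series ([0.967445] and E): 0.967445 × 0.895834 = 0.8667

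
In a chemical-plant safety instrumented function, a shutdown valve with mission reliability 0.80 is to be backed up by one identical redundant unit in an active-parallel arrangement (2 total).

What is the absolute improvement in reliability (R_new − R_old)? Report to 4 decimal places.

0.1600

R_before = 0.80
R_after = 1 − (1 − 0.80)^2 = 0.9600
ΔR = 0.9600 − 0.80 = 0.1600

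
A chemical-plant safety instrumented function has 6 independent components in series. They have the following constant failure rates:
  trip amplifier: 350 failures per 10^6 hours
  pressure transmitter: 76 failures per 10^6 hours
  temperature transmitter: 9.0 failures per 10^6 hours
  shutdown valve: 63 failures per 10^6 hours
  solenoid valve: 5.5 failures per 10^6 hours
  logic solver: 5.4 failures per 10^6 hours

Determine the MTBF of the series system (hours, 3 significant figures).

1970

Series of exponential components: λ_sys = Σ λ_i
λ_sys = 0.00035 + 0.000076 + 0.0000090 + 0.000063 + 0.0000055 + 0.0000054 = 5.0890e-04 /h
MTBF = 1 / λ_sys = 1970 h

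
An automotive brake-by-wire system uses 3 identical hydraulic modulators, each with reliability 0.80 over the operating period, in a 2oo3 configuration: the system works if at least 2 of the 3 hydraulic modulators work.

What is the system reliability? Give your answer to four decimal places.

0.8960

R = Σ_{i=2}^{3} C(3,i) p^i (1−p)^{3−i} with p = 0.80
C(3,2)·0.80^2·0.20^1 = 0.384000
C(3,3)·0.80^3·0.20^0 = 0.512000
Sum = 0.8960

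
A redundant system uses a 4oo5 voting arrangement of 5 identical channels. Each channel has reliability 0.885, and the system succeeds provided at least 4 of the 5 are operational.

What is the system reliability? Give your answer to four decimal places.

0.8956

R = Σ_{i=4}^{5} C(5,i) p^i (1−p)^{5−i} with p = 0.885
C(5,4)·0.885^4·0.115^1 = 0.352729
C(5,5)·0.885^5·0.115^0 = 0.542896
Sum = 0.8956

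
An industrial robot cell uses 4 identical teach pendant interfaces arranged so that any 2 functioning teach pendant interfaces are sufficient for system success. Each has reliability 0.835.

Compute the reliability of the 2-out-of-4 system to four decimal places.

0.9843

R = Σ_{i=2}^{4} C(4,i) p^i (1−p)^{4−i} with p = 0.835
C(4,2)·0.835^2·0.165^2 = 0.113892
C(4,3)·0.835^3·0.165^1 = 0.384241
C(4,4)·0.835^4·0.165^0 = 0.486123
Sum = 0.9843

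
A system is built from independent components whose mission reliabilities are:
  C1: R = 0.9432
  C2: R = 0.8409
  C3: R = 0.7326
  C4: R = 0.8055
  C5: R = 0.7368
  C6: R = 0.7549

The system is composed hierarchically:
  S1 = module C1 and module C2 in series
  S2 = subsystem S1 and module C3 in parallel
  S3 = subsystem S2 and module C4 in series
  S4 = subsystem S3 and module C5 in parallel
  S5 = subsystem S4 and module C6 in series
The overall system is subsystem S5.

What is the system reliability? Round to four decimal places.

Series (C1 and C2): 0.943200 × 0.840900 = 0.793137
Parallel ([0.793137] and C3): 1 − (1 − 0.793137)(1 − 0.732600) = 0.944685
Series ([0.944685] and C4): 0.944685 × 0.805500 = 0.760944
Parallel ([0.760944] and C5): 1 − (1 − 0.760944)(1 − 0.736800) = 0.937080
Series ([0.937080] and C6): 0.937080 × 0.754900 = 0.7074

0.7074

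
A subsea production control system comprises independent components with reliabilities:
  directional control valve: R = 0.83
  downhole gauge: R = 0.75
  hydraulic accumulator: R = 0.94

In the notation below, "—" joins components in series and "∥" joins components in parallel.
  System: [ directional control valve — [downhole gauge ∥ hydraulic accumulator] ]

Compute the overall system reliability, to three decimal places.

0.818

Parallel (downhole gauge and hydraulic accumulator): 1 − (1 − 0.75000)(1 − 0.94000) = 0.98500
Series (directional control valve and [0.98500]): 0.83000 × 0.98500 = 0.818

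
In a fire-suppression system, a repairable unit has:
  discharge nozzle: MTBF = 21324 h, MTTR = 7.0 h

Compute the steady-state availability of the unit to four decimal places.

0.9997

A(discharge nozzle) = MTBF/(MTBF+MTTR) = 21324/(21324+7.0) = 0.9997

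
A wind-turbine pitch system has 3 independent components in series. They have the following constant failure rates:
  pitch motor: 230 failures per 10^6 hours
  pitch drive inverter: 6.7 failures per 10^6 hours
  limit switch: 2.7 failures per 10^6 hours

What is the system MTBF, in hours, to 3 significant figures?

4180

Series of exponential components: λ_sys = Σ λ_i
λ_sys = 0.00023 + 0.0000067 + 0.0000027 = 2.3940e-04 /h
MTBF = 1 / λ_sys = 4180 h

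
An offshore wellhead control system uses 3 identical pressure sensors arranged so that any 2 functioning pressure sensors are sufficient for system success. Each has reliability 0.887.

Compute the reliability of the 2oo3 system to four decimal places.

0.9646

R = Σ_{i=2}^{3} C(3,i) p^i (1−p)^{3−i} with p = 0.887
C(3,2)·0.887^2·0.113^1 = 0.266715
C(3,3)·0.887^3·0.113^0 = 0.697864
Sum = 0.9646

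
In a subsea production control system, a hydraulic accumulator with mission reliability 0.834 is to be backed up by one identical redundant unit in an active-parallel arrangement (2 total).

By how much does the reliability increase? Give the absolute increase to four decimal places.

R_before = 0.834
R_after = 1 − (1 − 0.834)^2 = 0.9724
ΔR = 0.9724 − 0.834 = 0.1384

0.1384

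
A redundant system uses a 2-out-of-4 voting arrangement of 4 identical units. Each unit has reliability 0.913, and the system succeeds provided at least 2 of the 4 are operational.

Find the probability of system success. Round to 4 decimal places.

0.9975

R = Σ_{i=2}^{4} C(4,i) p^i (1−p)^{4−i} with p = 0.913
C(4,2)·0.913^2·0.087^2 = 0.037856
C(4,3)·0.913^3·0.087^1 = 0.264845
C(4,4)·0.913^4·0.087^0 = 0.694837
Sum = 0.9975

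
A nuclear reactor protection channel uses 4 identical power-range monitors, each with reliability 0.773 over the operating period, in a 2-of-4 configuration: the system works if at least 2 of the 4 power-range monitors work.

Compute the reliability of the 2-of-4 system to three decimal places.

0.961

R = Σ_{i=2}^{4} C(4,i) p^i (1−p)^{4−i} with p = 0.773
C(4,2)·0.773^2·0.227^2 = 0.18474
C(4,3)·0.773^3·0.227^1 = 0.41940
C(4,4)·0.773^4·0.227^0 = 0.35704
Sum = 0.961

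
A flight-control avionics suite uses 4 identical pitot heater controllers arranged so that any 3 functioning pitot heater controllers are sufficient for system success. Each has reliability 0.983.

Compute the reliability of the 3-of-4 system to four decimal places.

R = Σ_{i=3}^{4} C(4,i) p^i (1−p)^{4−i} with p = 0.983
C(4,3)·0.983^3·0.017^1 = 0.064591
C(4,4)·0.983^4·0.017^0 = 0.933714
Sum = 0.9983

0.9983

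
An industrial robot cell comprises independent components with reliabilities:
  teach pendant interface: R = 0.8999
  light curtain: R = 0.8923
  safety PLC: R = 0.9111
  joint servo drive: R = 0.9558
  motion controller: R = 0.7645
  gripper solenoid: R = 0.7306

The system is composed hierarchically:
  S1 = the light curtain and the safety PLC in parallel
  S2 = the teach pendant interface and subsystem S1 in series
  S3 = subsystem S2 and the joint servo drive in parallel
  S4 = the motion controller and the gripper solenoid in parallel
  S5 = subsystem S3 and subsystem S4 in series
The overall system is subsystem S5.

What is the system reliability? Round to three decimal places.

0.932

Parallel (light curtain and safety PLC): 1 − (1 − 0.89230)(1 − 0.91110) = 0.99043
Series (teach pendant interface and [0.99043]): 0.89990 × 0.99043 = 0.89129
Parallel ([0.89129] and joint servo drive): 1 − (1 − 0.89129)(1 − 0.95580) = 0.99520
Parallel (motion controller and gripper solenoid): 1 − (1 − 0.76450)(1 − 0.73060) = 0.93656
Series ([0.99520] and [0.93656]): 0.99520 × 0.93656 = 0.932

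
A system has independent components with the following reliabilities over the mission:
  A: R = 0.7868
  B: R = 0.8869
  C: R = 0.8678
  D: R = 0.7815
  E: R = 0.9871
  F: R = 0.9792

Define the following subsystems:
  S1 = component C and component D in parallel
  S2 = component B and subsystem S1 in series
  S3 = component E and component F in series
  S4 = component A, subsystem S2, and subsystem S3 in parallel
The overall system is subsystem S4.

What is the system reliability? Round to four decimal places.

0.9990

Parallel (C and D): 1 − (1 − 0.867800)(1 − 0.781500) = 0.971114
Series (B and [0.971114]): 0.886900 × 0.971114 = 0.861281
Series (E and F): 0.987100 × 0.979200 = 0.966568
Parallel (A, [0.861281], and [0.966568]): 1 − (1 − 0.786800)(1 − 0.861281)(1 − 0.966568) = 0.9990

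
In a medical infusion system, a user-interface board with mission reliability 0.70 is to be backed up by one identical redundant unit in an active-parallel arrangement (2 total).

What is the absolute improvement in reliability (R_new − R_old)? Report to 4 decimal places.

0.2100

R_before = 0.70
R_after = 1 − (1 − 0.70)^2 = 0.9100
ΔR = 0.9100 − 0.70 = 0.2100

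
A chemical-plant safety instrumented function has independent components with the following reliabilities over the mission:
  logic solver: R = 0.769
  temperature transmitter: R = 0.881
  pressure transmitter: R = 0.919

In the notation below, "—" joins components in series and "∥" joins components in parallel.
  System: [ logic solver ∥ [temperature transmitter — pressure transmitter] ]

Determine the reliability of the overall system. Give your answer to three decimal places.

0.956

Series (temperature transmitter and pressure transmitter): 0.88100 × 0.91900 = 0.80964
Parallel (logic solver and [0.80964]): 1 − (1 − 0.76900)(1 − 0.80964) = 0.956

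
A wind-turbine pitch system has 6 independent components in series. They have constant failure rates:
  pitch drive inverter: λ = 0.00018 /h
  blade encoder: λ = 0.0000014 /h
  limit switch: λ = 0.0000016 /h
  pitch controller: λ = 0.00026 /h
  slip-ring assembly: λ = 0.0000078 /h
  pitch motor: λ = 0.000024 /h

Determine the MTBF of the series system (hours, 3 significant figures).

2110

Series of exponential components: λ_sys = Σ λ_i
λ_sys = 0.00018 + 0.0000014 + 0.0000016 + 0.00026 + 0.0000078 + 0.000024 = 4.7480e-04 /h
MTBF = 1 / λ_sys = 2110 h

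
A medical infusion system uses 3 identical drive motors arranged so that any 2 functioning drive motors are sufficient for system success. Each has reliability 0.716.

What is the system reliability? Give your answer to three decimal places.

R = Σ_{i=2}^{3} C(3,i) p^i (1−p)^{3−i} with p = 0.716
C(3,2)·0.716^2·0.284^1 = 0.43678
C(3,3)·0.716^3·0.284^0 = 0.36706
Sum = 0.804

0.804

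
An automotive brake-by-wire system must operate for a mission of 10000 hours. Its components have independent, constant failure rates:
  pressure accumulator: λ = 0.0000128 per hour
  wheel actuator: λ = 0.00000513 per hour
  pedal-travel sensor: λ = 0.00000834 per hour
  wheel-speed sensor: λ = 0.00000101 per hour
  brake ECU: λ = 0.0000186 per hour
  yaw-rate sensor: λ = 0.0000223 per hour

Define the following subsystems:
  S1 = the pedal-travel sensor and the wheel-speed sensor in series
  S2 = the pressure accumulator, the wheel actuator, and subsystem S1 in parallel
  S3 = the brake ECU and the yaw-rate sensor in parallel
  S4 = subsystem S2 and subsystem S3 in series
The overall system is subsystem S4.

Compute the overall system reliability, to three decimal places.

0.966

R(pressure accumulator) = exp(−0.0000128 × 10000) = 0.87985
R(wheel actuator) = exp(−0.00000513 × 10000) = 0.94999
R(pedal-travel sensor) = exp(−0.00000834 × 10000) = 0.91998
R(wheel-speed sensor) = exp(−0.00000101 × 10000) = 0.98995
R(brake ECU) = exp(−0.0000186 × 10000) = 0.83027
R(yaw-rate sensor) = exp(−0.0000223 × 10000) = 0.80011
Series (pedal-travel sensor and wheel-speed sensor): 0.91998 × 0.98995 = 0.91073
Parallel (pressure accumulator, wheel actuator, and [0.91073]): 1 − (1 − 0.87985)(1 − 0.94999)(1 − 0.91073) = 0.99946
Parallel (brake ECU and yaw-rate sensor): 1 − (1 − 0.83027)(1 − 0.80011) = 0.96607
Series ([0.99946] and [0.96607]): 0.99946 × 0.96607 = 0.966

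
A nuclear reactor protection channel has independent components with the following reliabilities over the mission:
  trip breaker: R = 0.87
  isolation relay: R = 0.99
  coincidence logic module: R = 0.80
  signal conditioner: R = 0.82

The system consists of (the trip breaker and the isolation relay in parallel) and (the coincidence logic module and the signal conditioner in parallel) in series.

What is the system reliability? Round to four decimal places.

Parallel (trip breaker and isolation relay): 1 − (1 − 0.870000)(1 − 0.990000) = 0.998700
Parallel (coincidence logic module and signal conditioner): 1 − (1 − 0.800000)(1 − 0.820000) = 0.964000
Series ([0.998700] and [0.964000]): 0.998700 × 0.964000 = 0.9627

0.9627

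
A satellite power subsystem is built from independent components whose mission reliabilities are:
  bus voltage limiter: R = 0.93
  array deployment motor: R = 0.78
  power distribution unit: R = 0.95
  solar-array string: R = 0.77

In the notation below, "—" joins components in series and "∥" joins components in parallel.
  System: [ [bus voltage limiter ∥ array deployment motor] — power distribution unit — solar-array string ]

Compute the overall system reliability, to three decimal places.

0.720

Parallel (bus voltage limiter and array deployment motor): 1 − (1 − 0.93000)(1 − 0.78000) = 0.98460
Series ([0.98460], power distribution unit, and solar-array string): 0.98460 × 0.95000 × 0.77000 = 0.720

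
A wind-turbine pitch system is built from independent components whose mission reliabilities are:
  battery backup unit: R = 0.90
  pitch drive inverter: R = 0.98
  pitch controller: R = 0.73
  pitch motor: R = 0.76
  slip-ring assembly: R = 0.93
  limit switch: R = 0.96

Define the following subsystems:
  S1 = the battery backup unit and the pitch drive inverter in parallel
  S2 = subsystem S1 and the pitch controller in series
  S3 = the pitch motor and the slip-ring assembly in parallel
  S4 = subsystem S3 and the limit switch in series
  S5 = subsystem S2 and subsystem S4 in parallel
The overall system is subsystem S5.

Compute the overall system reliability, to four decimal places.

0.9848

Parallel (battery backup unit and pitch drive inverter): 1 − (1 − 0.900000)(1 − 0.980000) = 0.998000
Series ([0.998000] and pitch controller): 0.998000 × 0.730000 = 0.728540
Parallel (pitch motor and slip-ring assembly): 1 − (1 − 0.760000)(1 − 0.930000) = 0.983200
Series ([0.983200] and limit switch): 0.983200 × 0.960000 = 0.943872
Parallel ([0.728540] and [0.943872]): 1 − (1 − 0.728540)(1 − 0.943872) = 0.9848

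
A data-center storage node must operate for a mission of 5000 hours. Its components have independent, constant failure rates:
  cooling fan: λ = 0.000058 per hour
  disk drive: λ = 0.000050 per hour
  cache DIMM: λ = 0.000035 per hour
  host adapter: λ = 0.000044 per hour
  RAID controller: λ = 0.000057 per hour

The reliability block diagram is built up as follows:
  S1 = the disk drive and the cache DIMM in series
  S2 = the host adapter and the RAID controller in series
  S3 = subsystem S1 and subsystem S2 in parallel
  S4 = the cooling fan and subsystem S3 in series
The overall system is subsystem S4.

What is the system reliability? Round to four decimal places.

0.6455

R(cooling fan) = exp(−0.000058 × 5000) = 0.748264
R(disk drive) = exp(−0.000050 × 5000) = 0.778801
R(cache DIMM) = exp(−0.000035 × 5000) = 0.839457
R(host adapter) = exp(−0.000044 × 5000) = 0.802519
R(RAID controller) = exp(−0.000057 × 5000) = 0.752014
Series (disk drive and cache DIMM): 0.778801 × 0.839457 = 0.653770
Series (host adapter and RAID controller): 0.802519 × 0.752014 = 0.603506
Parallel ([0.653770] and [0.603506]): 1 − (1 − 0.653770)(1 − 0.603506) = 0.862722
Series (cooling fan and [0.862722]): 0.748264 × 0.862722 = 0.6455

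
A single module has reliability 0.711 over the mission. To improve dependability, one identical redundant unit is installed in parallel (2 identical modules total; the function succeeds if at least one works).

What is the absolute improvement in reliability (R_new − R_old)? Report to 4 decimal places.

R_before = 0.711
R_after = 1 − (1 − 0.711)^2 = 0.9165
ΔR = 0.9165 − 0.711 = 0.2055

0.2055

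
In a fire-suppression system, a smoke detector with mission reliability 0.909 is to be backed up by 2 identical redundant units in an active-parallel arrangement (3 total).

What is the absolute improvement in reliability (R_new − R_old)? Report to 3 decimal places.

0.090

R_before = 0.909
R_after = 1 − (1 − 0.909)^3 = 0.999
ΔR = 0.999 − 0.909 = 0.090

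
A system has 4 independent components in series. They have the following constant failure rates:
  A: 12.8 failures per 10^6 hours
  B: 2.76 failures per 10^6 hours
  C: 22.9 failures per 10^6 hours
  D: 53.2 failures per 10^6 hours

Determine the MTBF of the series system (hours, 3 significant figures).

Series of exponential components: λ_sys = Σ λ_i
λ_sys = 0.0000128 + 0.00000276 + 0.0000229 + 0.0000532 = 9.1660e-05 /h
MTBF = 1 / λ_sys = 10900 h

10900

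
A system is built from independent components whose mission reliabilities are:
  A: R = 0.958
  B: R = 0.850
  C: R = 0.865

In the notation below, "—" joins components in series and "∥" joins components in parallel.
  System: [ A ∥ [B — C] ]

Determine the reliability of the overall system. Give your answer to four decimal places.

0.9889

Series (B and C): 0.850000 × 0.865000 = 0.735250
Parallel (A and [0.735250]): 1 − (1 − 0.958000)(1 − 0.735250) = 0.9889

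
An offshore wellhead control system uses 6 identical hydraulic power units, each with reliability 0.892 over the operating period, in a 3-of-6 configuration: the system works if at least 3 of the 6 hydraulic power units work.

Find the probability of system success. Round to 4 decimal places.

R = Σ_{i=3}^{6} C(6,i) p^i (1−p)^{6−i} with p = 0.892
C(6,3)·0.892^3·0.108^3 = 0.017881
C(6,4)·0.892^4·0.108^2 = 0.110764
C(6,5)·0.892^5·0.108^1 = 0.365931
C(6,6)·0.892^6·0.108^0 = 0.503720
Sum = 0.9983

0.9983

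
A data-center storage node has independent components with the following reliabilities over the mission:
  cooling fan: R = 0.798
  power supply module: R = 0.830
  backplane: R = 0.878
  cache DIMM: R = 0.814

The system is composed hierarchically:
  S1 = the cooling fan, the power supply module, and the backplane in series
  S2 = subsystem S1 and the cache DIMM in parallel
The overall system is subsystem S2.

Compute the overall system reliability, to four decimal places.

0.9222

Series (cooling fan, power supply module, and backplane): 0.798000 × 0.830000 × 0.878000 = 0.581535
Parallel ([0.581535] and cache DIMM): 1 − (1 − 0.581535)(1 − 0.814000) = 0.9222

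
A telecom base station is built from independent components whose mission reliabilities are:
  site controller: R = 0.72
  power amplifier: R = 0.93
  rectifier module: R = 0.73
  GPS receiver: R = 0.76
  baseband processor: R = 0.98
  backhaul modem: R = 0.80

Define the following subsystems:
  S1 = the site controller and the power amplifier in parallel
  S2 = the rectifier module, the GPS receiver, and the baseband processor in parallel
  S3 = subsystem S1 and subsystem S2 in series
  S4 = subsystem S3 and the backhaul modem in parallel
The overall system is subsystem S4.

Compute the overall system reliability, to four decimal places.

0.9958

Parallel (site controller and power amplifier): 1 − (1 − 0.720000)(1 − 0.930000) = 0.980400
Parallel (rectifier module, GPS receiver, and baseband processor): 1 − (1 − 0.730000)(1 − 0.760000)(1 − 0.980000) = 0.998704
Series ([0.980400] and [0.998704]): 0.980400 × 0.998704 = 0.979129
Parallel ([0.979129] and backhaul modem): 1 − (1 − 0.979129)(1 − 0.800000) = 0.9958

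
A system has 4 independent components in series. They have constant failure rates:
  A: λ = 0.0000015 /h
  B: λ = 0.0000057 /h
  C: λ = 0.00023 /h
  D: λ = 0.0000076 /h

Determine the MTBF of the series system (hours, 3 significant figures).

Series of exponential components: λ_sys = Σ λ_i
λ_sys = 0.0000015 + 0.0000057 + 0.00023 + 0.0000076 = 2.4480e-04 /h
MTBF = 1 / λ_sys = 4080 h

4080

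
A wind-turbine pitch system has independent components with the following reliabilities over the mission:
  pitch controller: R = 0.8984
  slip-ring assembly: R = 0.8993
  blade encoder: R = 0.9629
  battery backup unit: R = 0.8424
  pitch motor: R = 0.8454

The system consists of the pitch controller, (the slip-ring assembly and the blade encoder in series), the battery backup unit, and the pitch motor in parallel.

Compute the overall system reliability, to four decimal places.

0.9997

Series (slip-ring assembly and blade encoder): 0.899300 × 0.962900 = 0.865936
Parallel (pitch controller, [0.865936], battery backup unit, and pitch motor): 1 − (1 − 0.898400)(1 − 0.865936)(1 − 0.842400)(1 − 0.845400) = 0.9997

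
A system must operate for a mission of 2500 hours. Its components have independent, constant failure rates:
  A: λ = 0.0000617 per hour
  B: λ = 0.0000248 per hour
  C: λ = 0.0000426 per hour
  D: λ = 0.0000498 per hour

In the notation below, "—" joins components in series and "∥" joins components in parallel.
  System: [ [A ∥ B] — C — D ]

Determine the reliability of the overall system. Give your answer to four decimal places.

0.7869

R(A) = exp(−0.0000617 × 2500) = 0.857058
R(B) = exp(−0.0000248 × 2500) = 0.939883
R(C) = exp(−0.0000426 × 2500) = 0.898975
R(D) = exp(−0.0000498 × 2500) = 0.882938
Parallel (A and B): 1 − (1 − 0.857058)(1 − 0.939883) = 0.991407
Series ([0.991407], C, and D): 0.991407 × 0.898975 × 0.882938 = 0.7869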